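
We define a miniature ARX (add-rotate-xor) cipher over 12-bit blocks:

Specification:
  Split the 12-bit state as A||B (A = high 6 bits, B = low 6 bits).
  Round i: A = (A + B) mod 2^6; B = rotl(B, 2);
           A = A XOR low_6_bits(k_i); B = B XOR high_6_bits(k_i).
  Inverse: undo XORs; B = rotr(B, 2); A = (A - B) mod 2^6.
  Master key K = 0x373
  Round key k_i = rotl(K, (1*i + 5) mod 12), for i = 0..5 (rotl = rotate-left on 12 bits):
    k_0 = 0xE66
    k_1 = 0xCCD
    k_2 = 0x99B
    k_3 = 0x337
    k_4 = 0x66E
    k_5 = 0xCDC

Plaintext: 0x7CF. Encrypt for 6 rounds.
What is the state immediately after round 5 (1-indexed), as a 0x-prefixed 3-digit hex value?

0x727

s_0 = plaintext = 0x7CF
s_1 = Round(s_0, k_0) = 0x205
s_2 = Round(s_1, k_1) = 0x027
s_3 = Round(s_2, k_2) = 0xF38
s_4 = Round(s_3, k_3) = 0x0EF
s_5 = Round(s_4, k_4) = 0x727
s_6 = Round(s_5, k_5) = 0x7ED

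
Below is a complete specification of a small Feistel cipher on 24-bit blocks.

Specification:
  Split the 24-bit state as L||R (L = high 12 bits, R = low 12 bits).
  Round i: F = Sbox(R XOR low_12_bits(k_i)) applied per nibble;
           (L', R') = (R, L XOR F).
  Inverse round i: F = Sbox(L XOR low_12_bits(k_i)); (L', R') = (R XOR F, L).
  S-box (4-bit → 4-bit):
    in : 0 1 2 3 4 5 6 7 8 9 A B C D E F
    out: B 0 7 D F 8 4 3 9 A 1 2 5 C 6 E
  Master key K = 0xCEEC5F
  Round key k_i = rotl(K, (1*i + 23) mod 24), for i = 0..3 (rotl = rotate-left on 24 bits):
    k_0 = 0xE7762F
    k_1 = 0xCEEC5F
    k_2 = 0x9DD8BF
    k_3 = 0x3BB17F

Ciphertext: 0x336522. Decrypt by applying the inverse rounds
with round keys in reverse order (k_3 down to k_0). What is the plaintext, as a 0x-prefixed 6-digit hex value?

0x5E14A9

s_0 = ciphertext = 0x336522
s_1 = InvRound(s_0, k_3) = 0x2D8336
s_2 = InvRound(s_1, k_2) = 0x2752D8
s_3 = InvRound(s_2, k_1) = 0x4A9275
s_4 = InvRound(s_3, k_0) = 0x5E14A9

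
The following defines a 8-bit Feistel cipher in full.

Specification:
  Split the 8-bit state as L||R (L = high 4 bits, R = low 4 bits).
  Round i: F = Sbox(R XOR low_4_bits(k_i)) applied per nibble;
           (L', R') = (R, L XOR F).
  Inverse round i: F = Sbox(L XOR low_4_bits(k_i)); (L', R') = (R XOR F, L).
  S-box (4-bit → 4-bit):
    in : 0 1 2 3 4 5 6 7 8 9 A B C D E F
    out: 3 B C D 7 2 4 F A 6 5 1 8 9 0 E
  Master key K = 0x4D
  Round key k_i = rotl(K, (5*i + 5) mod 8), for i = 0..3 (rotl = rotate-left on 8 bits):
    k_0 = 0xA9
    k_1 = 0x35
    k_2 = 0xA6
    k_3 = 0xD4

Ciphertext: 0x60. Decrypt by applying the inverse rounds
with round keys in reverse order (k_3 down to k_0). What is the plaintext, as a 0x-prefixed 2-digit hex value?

s_0 = ciphertext = 0x60
s_1 = InvRound(s_0, k_3) = 0xC6
s_2 = InvRound(s_1, k_2) = 0x3C
s_3 = InvRound(s_2, k_1) = 0x83
s_4 = InvRound(s_3, k_0) = 0x88

0x88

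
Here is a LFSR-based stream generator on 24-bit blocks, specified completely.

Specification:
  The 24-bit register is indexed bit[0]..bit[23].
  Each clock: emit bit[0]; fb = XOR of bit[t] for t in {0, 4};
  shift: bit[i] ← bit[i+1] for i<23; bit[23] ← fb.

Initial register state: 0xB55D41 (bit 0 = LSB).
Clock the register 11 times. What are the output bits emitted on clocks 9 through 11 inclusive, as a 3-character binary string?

101

reg_0 = 0xB55D41
clock 1: out=1, reg = 0xDAAEA0
clock 2: out=0, reg = 0x6D5750
clock 3: out=0, reg = 0xB6ABA8
clock 4: out=0, reg = 0x5B55D4
clock 5: out=0, reg = 0xADAAEA
clock 6: out=0, reg = 0x56D575
clock 7: out=1, reg = 0x2B6ABA
clock 8: out=0, reg = 0x95B55D
clock 9: out=1, reg = 0x4ADAAE
clock 10: out=0, reg = 0x256D57
clock 11: out=1, reg = 0x12B6AB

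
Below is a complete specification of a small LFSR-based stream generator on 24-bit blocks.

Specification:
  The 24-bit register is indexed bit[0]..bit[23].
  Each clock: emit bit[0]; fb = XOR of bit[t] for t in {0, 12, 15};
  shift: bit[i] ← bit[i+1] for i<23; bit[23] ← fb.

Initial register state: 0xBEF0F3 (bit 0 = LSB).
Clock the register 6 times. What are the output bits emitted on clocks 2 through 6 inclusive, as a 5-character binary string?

10011

reg_0 = 0xBEF0F3
clock 1: out=1, reg = 0xDF7879
clock 2: out=1, reg = 0x6FBC3C
clock 3: out=0, reg = 0x37DE1E
clock 4: out=0, reg = 0x1BEF0F
clock 5: out=1, reg = 0x0DF787
clock 6: out=1, reg = 0x86FBC3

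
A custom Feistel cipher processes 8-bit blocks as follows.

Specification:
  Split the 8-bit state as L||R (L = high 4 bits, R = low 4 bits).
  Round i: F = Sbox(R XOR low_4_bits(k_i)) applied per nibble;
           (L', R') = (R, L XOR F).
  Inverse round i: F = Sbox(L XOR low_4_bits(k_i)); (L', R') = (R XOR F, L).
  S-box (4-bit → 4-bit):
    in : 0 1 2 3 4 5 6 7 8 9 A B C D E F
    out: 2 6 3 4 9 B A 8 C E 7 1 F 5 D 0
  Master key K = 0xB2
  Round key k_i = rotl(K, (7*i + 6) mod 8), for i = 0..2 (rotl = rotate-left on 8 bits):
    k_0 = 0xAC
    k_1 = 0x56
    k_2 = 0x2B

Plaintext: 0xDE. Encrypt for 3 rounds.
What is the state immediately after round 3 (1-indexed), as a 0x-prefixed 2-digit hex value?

s_0 = plaintext = 0xDE
s_1 = Round(s_0, k_0) = 0xEE
s_2 = Round(s_1, k_1) = 0xE2
s_3 = Round(s_2, k_2) = 0x20

0x20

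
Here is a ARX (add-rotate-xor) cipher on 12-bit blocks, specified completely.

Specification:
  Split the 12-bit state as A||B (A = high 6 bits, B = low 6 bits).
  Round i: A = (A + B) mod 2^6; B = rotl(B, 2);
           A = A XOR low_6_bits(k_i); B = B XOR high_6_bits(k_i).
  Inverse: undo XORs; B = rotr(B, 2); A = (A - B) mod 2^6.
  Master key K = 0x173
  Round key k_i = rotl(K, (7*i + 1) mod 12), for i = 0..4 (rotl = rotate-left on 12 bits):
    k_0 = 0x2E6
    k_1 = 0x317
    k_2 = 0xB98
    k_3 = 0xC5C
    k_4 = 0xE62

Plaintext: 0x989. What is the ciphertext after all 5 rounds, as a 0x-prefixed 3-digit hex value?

s_0 = plaintext = 0x989
s_1 = Round(s_0, k_0) = 0x26F
s_2 = Round(s_1, k_1) = 0xBF2
s_3 = Round(s_2, k_2) = 0xE65
s_4 = Round(s_3, k_3) = 0x0A7
s_5 = Round(s_4, k_4) = 0x2E7

0x2E7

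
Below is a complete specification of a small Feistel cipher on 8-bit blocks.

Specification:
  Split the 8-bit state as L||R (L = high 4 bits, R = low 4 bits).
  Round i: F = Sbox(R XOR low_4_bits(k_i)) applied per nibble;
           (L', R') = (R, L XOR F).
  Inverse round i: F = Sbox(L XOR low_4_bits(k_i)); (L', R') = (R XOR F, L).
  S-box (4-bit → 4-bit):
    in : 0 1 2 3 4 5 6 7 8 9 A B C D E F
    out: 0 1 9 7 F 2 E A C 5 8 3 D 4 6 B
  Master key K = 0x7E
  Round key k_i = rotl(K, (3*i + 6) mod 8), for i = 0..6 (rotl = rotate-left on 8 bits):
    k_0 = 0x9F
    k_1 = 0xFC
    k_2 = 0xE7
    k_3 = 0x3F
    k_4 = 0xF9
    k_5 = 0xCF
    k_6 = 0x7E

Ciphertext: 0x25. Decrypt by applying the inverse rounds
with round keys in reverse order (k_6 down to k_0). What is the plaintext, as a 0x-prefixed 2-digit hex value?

s_0 = ciphertext = 0x25
s_1 = InvRound(s_0, k_6) = 0x82
s_2 = InvRound(s_1, k_5) = 0x88
s_3 = InvRound(s_2, k_4) = 0x98
s_4 = InvRound(s_3, k_3) = 0x69
s_5 = InvRound(s_4, k_2) = 0x86
s_6 = InvRound(s_5, k_1) = 0x98
s_7 = InvRound(s_6, k_0) = 0x69

0x69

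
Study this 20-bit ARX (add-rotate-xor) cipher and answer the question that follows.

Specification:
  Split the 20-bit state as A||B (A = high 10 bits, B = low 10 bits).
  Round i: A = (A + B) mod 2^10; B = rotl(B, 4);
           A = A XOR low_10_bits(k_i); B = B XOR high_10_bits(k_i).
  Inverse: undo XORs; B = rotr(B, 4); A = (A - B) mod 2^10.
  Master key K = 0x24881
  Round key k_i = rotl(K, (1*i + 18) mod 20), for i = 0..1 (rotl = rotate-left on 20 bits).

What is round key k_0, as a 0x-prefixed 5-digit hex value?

K = 0x24881
k_0 = rotl(K, (1*0+18) mod 20) = rotl(K, 18) = 0x49220

0x49220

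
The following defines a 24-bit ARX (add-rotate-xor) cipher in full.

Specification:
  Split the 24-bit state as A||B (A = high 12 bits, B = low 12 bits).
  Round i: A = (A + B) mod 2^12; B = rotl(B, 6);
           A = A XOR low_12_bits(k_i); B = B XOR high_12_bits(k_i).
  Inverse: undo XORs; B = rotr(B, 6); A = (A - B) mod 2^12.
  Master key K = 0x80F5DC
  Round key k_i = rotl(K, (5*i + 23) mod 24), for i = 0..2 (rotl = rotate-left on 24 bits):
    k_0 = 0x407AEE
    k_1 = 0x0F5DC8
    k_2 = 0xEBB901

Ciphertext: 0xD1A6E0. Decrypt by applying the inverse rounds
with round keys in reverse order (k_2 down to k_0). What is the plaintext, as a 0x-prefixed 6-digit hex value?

0x9707C4

s_0 = ciphertext = 0xD1A6E0
s_1 = InvRound(s_0, k_2) = 0xD3A6E1
s_2 = InvRound(s_1, k_1) = 0xBDA518
s_3 = InvRound(s_2, k_0) = 0x9707C4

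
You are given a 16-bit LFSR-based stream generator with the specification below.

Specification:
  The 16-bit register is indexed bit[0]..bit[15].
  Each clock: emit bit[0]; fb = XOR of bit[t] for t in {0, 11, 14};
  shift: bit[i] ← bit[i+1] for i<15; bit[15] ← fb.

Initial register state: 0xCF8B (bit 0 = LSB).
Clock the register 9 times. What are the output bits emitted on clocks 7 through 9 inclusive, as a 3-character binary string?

reg_0 = 0xCF8B
clock 1: out=1, reg = 0xE7C5
clock 2: out=1, reg = 0x73E2
clock 3: out=0, reg = 0xB9F1
clock 4: out=1, reg = 0x5CF8
clock 5: out=0, reg = 0x2E7C
clock 6: out=0, reg = 0x973E
clock 7: out=0, reg = 0x4B9F
clock 8: out=1, reg = 0xA5CF
clock 9: out=1, reg = 0xD2E7

011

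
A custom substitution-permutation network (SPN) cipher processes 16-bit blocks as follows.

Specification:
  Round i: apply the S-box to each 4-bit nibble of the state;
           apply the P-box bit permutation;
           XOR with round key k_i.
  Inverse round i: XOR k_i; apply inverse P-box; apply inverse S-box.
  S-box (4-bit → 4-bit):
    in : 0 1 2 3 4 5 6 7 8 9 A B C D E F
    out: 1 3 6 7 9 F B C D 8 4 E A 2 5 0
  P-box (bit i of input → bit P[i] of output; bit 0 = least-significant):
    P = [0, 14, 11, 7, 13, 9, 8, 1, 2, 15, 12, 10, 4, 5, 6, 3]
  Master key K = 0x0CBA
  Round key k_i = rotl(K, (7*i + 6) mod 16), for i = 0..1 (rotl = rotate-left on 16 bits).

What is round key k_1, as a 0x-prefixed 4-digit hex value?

0x4197

K = 0x0CBA
k_0 = rotl(K, (7*0+6) mod 16) = rotl(K, 6) = 0x2E83
k_1 = rotl(K, (7*1+6) mod 16) = rotl(K, 13) = 0x4197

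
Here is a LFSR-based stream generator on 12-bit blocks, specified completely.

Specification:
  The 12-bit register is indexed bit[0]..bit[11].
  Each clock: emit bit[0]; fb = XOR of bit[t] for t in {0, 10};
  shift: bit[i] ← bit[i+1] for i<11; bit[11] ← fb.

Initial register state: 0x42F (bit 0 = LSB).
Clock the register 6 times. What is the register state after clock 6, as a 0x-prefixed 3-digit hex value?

reg_0 = 0x42F
clock 1: out=1, reg = 0x217
clock 2: out=1, reg = 0x90B
clock 3: out=1, reg = 0xC85
clock 4: out=1, reg = 0x642
clock 5: out=0, reg = 0xB21
clock 6: out=1, reg = 0xD90

0xD90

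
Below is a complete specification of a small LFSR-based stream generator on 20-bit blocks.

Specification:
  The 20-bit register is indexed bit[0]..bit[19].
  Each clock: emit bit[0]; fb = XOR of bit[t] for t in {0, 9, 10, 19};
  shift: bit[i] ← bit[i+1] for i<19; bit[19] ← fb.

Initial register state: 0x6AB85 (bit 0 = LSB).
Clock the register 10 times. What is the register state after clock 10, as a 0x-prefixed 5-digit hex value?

reg_0 = 0x6AB85
clock 1: out=1, reg = 0x355C2
clock 2: out=0, reg = 0x9AAE1
clock 3: out=1, reg = 0xCD570
clock 4: out=0, reg = 0x66AB8
clock 5: out=0, reg = 0xB355C
clock 6: out=0, reg = 0x59AAE
clock 7: out=0, reg = 0xACD57
clock 8: out=1, reg = 0xD66AB
clock 9: out=1, reg = 0x6B355
clock 10: out=1, reg = 0x359AA

0x359AA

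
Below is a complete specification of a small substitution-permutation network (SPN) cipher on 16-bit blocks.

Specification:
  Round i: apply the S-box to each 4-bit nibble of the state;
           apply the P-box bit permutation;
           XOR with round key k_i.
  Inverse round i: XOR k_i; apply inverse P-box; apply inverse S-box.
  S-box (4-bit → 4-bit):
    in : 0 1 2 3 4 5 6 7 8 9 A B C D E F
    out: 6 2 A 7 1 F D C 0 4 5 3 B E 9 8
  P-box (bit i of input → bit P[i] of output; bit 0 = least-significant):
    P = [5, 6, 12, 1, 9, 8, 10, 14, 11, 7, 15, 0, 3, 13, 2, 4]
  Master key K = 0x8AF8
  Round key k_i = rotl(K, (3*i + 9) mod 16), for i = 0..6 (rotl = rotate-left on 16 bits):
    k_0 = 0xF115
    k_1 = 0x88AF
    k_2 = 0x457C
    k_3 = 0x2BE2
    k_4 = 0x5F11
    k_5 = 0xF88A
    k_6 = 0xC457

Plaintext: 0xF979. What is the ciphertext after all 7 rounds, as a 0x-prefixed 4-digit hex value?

0xC72E

s_0 = plaintext = 0xF979
s_1 = Round(s_0, k_0) = 0x2505
s_2 = Round(s_1, k_1) = 0x355C
s_3 = Round(s_2, k_2) = 0xAA93
s_4 = Round(s_3, k_3) = 0xB78E
s_5 = Round(s_4, k_4) = 0xFF3A
s_6 = Round(s_5, k_5) = 0xEFBB
s_7 = Round(s_6, k_6) = 0xC72E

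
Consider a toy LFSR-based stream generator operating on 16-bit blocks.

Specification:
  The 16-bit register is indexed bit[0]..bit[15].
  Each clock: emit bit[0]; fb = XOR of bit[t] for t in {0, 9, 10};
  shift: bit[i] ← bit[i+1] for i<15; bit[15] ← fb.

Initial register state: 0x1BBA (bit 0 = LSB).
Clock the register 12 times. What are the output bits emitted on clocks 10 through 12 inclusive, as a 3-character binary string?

101

reg_0 = 0x1BBA
clock 1: out=0, reg = 0x8DDD
clock 2: out=1, reg = 0x46EE
clock 3: out=0, reg = 0x2377
clock 4: out=1, reg = 0x11BB
clock 5: out=1, reg = 0x88DD
clock 6: out=1, reg = 0xC46E
clock 7: out=0, reg = 0xE237
clock 8: out=1, reg = 0x711B
clock 9: out=1, reg = 0xB88D
clock 10: out=1, reg = 0xDC46
clock 11: out=0, reg = 0xEE23
clock 12: out=1, reg = 0xF711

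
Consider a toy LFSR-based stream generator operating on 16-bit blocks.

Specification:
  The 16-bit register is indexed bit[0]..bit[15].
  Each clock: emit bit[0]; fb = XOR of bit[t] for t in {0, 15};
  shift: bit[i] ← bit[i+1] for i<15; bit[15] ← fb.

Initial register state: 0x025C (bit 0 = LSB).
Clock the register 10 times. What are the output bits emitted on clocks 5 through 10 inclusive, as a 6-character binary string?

reg_0 = 0x025C
clock 1: out=0, reg = 0x012E
clock 2: out=0, reg = 0x0097
clock 3: out=1, reg = 0x804B
clock 4: out=1, reg = 0x4025
clock 5: out=1, reg = 0xA012
clock 6: out=0, reg = 0xD009
clock 7: out=1, reg = 0x6804
clock 8: out=0, reg = 0x3402
clock 9: out=0, reg = 0x1A01
clock 10: out=1, reg = 0x8D00

101001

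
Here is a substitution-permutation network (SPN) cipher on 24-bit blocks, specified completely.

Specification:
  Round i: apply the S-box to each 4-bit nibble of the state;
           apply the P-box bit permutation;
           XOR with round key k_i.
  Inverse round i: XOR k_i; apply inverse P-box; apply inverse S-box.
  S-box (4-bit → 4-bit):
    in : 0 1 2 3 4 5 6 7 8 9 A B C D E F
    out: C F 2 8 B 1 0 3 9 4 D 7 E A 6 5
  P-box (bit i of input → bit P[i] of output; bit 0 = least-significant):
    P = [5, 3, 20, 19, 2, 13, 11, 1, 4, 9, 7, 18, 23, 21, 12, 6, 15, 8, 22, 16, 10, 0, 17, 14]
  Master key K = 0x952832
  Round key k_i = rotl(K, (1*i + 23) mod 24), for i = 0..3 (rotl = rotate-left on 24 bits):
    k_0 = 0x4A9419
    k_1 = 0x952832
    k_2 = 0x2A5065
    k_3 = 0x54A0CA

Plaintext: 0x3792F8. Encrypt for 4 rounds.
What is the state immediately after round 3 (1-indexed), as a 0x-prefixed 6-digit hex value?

s_0 = plaintext = 0x3792F8
s_1 = Round(s_0, k_0) = 0x424F3D
s_2 = Round(s_1, k_1) = 0x3D6DE9
s_3 = Round(s_2, k_2) = 0x3F3B65
s_4 = Round(s_3, k_3) = 0x14623A

0x3F3B65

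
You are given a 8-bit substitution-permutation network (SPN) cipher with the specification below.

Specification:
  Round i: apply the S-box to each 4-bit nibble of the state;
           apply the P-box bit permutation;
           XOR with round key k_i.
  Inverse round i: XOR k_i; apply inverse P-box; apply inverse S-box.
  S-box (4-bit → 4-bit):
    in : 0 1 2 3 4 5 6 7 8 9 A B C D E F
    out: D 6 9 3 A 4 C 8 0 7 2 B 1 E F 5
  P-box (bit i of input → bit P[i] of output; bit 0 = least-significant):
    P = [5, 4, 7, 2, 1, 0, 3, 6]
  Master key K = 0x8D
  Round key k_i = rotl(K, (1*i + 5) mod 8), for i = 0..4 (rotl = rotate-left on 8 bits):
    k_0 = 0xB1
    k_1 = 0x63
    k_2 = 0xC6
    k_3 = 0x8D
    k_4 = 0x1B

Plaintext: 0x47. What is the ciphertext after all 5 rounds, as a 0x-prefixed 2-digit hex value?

s_0 = plaintext = 0x47
s_1 = Round(s_0, k_0) = 0xF4
s_2 = Round(s_1, k_1) = 0x7D
s_3 = Round(s_2, k_2) = 0x12
s_4 = Round(s_3, k_3) = 0xA0
s_5 = Round(s_4, k_4) = 0xBE

0xBE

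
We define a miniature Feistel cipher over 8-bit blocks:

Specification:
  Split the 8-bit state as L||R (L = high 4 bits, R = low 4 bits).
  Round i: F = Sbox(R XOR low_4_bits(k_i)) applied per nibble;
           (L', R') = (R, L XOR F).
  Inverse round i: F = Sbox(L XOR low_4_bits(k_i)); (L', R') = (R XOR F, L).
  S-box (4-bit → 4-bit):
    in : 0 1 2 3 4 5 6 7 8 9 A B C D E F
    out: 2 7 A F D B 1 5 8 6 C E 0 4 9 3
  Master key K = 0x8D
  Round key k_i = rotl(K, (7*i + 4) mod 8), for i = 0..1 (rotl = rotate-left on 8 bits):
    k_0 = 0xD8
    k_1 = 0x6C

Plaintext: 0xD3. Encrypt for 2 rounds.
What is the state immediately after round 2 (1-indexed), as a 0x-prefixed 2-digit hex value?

s_0 = plaintext = 0xD3
s_1 = Round(s_0, k_0) = 0x33
s_2 = Round(s_1, k_1) = 0x30

0x30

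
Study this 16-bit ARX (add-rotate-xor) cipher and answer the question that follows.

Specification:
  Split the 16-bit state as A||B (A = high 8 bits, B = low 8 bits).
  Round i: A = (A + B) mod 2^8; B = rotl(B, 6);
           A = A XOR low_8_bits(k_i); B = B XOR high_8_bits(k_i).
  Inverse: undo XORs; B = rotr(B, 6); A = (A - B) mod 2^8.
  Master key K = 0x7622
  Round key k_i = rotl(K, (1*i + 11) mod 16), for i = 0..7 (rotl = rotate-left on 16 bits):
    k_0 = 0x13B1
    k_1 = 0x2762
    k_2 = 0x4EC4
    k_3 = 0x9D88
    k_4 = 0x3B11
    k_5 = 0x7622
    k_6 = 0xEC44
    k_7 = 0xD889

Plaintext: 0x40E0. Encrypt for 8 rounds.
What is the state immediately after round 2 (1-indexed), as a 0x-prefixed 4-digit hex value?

0xDEED

s_0 = plaintext = 0x40E0
s_1 = Round(s_0, k_0) = 0x912B
s_2 = Round(s_1, k_1) = 0xDEED
s_3 = Round(s_2, k_2) = 0x0F35
s_4 = Round(s_3, k_3) = 0xCCD0
s_5 = Round(s_4, k_4) = 0x8D0F
s_6 = Round(s_5, k_5) = 0xBEB5
s_7 = Round(s_6, k_6) = 0x3781
s_8 = Round(s_7, k_7) = 0x31B8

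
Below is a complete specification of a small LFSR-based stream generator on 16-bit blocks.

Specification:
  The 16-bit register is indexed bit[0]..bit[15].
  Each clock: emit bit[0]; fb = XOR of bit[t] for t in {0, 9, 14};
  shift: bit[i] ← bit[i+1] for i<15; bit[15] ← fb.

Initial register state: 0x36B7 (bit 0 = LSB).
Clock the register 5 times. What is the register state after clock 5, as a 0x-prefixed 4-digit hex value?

reg_0 = 0x36B7
clock 1: out=1, reg = 0x1B5B
clock 2: out=1, reg = 0x0DAD
clock 3: out=1, reg = 0x86D6
clock 4: out=0, reg = 0xC36B
clock 5: out=1, reg = 0xE1B5

0xE1B5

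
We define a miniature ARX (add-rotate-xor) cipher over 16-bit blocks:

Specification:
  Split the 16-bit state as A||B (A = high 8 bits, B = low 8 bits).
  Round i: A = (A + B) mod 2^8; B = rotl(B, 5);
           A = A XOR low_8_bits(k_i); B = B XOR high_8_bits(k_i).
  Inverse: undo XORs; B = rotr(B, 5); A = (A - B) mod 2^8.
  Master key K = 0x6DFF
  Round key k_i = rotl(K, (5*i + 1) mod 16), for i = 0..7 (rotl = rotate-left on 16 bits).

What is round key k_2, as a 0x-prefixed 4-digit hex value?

K = 0x6DFF
k_0 = rotl(K, (5*0+1) mod 16) = rotl(K, 1) = 0xDBFE
k_1 = rotl(K, (5*1+1) mod 16) = rotl(K, 6) = 0x7FDB
k_2 = rotl(K, (5*2+1) mod 16) = rotl(K, 11) = 0xFB6F

0xFB6F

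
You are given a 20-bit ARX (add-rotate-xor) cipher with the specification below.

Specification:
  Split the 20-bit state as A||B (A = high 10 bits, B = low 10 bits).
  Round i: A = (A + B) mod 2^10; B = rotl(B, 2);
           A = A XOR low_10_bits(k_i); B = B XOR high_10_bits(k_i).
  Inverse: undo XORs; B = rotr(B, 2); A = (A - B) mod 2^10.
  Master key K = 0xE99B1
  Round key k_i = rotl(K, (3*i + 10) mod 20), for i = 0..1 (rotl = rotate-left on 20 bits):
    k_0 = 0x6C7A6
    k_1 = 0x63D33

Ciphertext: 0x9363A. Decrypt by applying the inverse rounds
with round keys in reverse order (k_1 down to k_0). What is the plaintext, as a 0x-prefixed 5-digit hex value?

s_0 = ciphertext = 0x9363A
s_1 = InvRound(s_0, k_1) = 0x645ED
s_2 = InvRound(s_1, k_0) = 0x88017

0x88017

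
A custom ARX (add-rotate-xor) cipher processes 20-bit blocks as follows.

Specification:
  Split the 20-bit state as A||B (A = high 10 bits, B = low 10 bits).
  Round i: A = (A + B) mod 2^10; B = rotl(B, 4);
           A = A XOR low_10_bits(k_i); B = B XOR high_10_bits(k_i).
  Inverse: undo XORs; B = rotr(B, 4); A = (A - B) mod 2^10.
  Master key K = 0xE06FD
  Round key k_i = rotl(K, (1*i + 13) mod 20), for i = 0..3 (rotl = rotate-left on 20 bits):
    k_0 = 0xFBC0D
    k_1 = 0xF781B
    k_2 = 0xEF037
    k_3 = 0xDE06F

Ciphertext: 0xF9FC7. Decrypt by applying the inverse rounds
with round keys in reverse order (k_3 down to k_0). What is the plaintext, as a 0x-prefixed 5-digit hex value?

s_0 = ciphertext = 0xF9FC7
s_1 = InvRound(s_0, k_3) = 0xEF7CB
s_2 = InvRound(s_1, k_2) = 0x70DC7
s_3 = InvRound(s_2, k_1) = 0xDDE61
s_4 = InvRound(s_3, k_0) = 0xF8B98

0xF8B98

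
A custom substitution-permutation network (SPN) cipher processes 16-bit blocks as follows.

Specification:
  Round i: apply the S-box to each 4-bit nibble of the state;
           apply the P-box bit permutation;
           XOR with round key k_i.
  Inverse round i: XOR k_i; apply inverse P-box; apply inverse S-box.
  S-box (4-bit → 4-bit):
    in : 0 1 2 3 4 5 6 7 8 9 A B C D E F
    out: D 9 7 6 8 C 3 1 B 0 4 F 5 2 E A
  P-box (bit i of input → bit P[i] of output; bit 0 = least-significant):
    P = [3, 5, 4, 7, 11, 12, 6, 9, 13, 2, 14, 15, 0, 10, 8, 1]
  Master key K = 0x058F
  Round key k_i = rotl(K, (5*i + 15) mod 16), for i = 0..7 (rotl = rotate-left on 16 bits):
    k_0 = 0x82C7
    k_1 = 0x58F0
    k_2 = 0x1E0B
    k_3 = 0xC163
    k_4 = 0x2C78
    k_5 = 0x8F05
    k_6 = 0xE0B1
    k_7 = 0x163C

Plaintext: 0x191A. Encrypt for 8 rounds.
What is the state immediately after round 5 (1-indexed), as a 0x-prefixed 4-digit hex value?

0xC88F

s_0 = plaintext = 0x191A
s_1 = Round(s_0, k_0) = 0x88D4
s_2 = Round(s_1, k_1) = 0xEC77
s_3 = Round(s_2, k_2) = 0x7301
s_4 = Round(s_3, k_3) = 0x8BAE
s_5 = Round(s_4, k_4) = 0xC88F
s_6 = Round(s_5, k_5) = 0x34A0
s_7 = Round(s_6, k_6) = 0x6569
s_8 = Round(s_7, k_7) = 0xCA3D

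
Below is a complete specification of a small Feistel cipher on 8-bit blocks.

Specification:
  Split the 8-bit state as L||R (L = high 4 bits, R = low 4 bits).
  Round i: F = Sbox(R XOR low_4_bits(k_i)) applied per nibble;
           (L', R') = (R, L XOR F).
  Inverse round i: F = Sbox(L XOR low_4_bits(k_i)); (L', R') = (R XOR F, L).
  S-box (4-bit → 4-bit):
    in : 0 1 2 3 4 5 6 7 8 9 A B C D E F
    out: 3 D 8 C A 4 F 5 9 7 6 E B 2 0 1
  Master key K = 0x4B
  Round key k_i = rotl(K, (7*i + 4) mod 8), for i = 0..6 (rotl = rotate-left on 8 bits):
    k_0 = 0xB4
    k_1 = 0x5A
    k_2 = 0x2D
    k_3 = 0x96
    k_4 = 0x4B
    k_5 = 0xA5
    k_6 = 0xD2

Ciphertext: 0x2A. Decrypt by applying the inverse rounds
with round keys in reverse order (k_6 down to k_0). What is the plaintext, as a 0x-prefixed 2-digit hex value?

0x93

s_0 = ciphertext = 0x2A
s_1 = InvRound(s_0, k_6) = 0x92
s_2 = InvRound(s_1, k_5) = 0x99
s_3 = InvRound(s_2, k_4) = 0x19
s_4 = InvRound(s_3, k_3) = 0xC1
s_5 = InvRound(s_4, k_2) = 0xCC
s_6 = InvRound(s_5, k_1) = 0x3C
s_7 = InvRound(s_6, k_0) = 0x93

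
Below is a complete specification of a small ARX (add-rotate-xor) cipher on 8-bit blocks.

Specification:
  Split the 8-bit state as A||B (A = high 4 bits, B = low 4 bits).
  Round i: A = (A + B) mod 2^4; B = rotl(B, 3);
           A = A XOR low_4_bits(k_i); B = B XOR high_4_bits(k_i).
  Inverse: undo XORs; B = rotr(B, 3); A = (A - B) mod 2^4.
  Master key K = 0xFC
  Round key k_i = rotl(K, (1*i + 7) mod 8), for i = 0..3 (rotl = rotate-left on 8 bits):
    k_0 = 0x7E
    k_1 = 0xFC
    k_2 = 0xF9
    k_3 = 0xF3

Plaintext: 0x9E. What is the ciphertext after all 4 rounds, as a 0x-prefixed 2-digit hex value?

s_0 = plaintext = 0x9E
s_1 = Round(s_0, k_0) = 0x90
s_2 = Round(s_1, k_1) = 0x5F
s_3 = Round(s_2, k_2) = 0xD0
s_4 = Round(s_3, k_3) = 0xEF

0xEF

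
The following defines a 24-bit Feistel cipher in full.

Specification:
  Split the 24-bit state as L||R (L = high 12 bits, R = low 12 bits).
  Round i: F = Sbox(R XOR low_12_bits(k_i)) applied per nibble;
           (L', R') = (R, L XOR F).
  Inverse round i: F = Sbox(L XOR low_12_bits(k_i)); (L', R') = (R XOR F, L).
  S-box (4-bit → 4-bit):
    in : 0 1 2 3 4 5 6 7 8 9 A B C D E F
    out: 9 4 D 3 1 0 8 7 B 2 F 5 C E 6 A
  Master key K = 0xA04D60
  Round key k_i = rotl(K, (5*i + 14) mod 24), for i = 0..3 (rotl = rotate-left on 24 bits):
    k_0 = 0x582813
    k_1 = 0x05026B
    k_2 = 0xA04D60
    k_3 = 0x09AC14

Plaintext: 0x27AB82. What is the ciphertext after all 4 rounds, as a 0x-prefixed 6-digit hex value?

s_0 = plaintext = 0x27AB82
s_1 = Round(s_0, k_0) = 0xB8215E
s_2 = Round(s_1, k_1) = 0x15E8B2
s_3 = Round(s_2, k_2) = 0x8B21B3
s_4 = Round(s_3, k_3) = 0x1B3645

0x1B3645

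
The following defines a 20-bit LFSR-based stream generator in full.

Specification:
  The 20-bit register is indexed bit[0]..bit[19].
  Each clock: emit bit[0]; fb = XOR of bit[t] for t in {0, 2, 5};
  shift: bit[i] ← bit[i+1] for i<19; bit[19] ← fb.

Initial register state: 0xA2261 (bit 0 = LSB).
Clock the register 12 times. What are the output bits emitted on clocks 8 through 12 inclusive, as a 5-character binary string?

00100

reg_0 = 0xA2261
clock 1: out=1, reg = 0x51130
clock 2: out=0, reg = 0xA8898
clock 3: out=0, reg = 0x5444C
clock 4: out=0, reg = 0xAA226
clock 5: out=0, reg = 0x55113
clock 6: out=1, reg = 0xAA889
clock 7: out=1, reg = 0xD5444
clock 8: out=0, reg = 0xEAA22
clock 9: out=0, reg = 0xF5511
clock 10: out=1, reg = 0xFAA88
clock 11: out=0, reg = 0x7D544
clock 12: out=0, reg = 0xBEAA2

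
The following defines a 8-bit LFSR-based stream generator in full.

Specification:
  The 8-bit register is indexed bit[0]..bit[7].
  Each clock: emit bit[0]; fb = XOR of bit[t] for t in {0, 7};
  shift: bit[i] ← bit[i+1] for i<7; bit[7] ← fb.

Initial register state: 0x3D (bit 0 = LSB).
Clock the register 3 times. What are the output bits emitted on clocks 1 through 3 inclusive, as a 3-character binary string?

101

reg_0 = 0x3D
clock 1: out=1, reg = 0x9E
clock 2: out=0, reg = 0xCF
clock 3: out=1, reg = 0x67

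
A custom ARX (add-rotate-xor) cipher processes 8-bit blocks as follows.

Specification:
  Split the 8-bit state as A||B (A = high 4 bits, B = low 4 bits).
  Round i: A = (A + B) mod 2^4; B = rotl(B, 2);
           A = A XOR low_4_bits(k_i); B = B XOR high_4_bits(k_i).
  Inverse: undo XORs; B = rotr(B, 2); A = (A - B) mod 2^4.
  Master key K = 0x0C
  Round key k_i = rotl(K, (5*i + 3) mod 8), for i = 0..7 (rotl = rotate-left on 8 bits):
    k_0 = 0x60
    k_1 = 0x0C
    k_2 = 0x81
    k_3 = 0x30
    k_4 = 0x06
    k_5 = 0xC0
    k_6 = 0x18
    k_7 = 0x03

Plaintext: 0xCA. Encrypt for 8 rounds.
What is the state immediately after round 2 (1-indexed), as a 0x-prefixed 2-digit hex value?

0xE3

s_0 = plaintext = 0xCA
s_1 = Round(s_0, k_0) = 0x6C
s_2 = Round(s_1, k_1) = 0xE3
s_3 = Round(s_2, k_2) = 0x04
s_4 = Round(s_3, k_3) = 0x42
s_5 = Round(s_4, k_4) = 0x08
s_6 = Round(s_5, k_5) = 0x8E
s_7 = Round(s_6, k_6) = 0xEA
s_8 = Round(s_7, k_7) = 0xBA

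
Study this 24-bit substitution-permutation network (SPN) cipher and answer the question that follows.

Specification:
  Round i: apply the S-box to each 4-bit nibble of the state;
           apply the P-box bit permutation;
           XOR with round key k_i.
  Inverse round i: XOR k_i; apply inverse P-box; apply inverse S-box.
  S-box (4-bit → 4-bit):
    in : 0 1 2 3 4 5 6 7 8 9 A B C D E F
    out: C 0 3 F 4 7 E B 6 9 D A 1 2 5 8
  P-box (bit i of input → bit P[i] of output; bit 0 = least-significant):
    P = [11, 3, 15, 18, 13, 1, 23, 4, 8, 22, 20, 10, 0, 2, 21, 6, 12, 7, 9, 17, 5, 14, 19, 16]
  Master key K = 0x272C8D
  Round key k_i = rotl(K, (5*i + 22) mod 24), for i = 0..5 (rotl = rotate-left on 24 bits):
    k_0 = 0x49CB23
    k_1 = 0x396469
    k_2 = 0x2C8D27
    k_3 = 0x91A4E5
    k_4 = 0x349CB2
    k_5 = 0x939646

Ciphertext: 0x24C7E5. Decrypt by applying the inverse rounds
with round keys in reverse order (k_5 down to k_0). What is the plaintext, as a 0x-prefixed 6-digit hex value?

s_0 = ciphertext = 0x24C7E5
s_1 = InvRound(s_0, k_5) = 0x77EE8F
s_2 = InvRound(s_1, k_4) = 0x7A2D9D
s_3 = InvRound(s_2, k_3) = 0xAF0205
s_4 = InvRound(s_3, k_2) = 0x90198E
s_5 = InvRound(s_4, k_1) = 0x32395C
s_6 = InvRound(s_5, k_0) = 0x3A3878

0x3A3878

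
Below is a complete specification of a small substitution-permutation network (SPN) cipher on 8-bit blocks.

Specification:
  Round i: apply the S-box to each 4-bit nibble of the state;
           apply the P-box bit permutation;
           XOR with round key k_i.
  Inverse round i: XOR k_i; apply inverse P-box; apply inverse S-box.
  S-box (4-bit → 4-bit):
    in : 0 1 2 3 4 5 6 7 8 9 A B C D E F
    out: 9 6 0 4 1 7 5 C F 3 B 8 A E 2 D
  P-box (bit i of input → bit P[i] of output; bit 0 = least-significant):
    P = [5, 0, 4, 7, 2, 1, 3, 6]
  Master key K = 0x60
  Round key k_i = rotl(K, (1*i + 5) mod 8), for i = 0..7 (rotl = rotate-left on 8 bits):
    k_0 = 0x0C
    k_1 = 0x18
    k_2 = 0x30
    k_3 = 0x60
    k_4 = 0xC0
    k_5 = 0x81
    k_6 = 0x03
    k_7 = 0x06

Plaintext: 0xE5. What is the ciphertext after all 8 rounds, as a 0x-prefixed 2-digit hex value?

s_0 = plaintext = 0xE5
s_1 = Round(s_0, k_0) = 0x3F
s_2 = Round(s_1, k_1) = 0xA0
s_3 = Round(s_2, k_2) = 0xD6
s_4 = Round(s_3, k_3) = 0x1A
s_5 = Round(s_4, k_4) = 0x6B
s_6 = Round(s_5, k_5) = 0x0D
s_7 = Round(s_6, k_6) = 0xD6
s_8 = Round(s_7, k_7) = 0x7C

0x7C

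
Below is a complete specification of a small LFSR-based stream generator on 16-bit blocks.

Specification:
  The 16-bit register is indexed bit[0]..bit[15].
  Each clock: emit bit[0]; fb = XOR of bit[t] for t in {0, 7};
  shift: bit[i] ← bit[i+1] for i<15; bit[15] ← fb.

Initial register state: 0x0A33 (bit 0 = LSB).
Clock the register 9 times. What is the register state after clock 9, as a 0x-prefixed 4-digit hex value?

0x1385

reg_0 = 0x0A33
clock 1: out=1, reg = 0x8519
clock 2: out=1, reg = 0xC28C
clock 3: out=0, reg = 0xE146
clock 4: out=0, reg = 0x70A3
clock 5: out=1, reg = 0x3851
clock 6: out=1, reg = 0x9C28
clock 7: out=0, reg = 0x4E14
clock 8: out=0, reg = 0x270A
clock 9: out=0, reg = 0x1385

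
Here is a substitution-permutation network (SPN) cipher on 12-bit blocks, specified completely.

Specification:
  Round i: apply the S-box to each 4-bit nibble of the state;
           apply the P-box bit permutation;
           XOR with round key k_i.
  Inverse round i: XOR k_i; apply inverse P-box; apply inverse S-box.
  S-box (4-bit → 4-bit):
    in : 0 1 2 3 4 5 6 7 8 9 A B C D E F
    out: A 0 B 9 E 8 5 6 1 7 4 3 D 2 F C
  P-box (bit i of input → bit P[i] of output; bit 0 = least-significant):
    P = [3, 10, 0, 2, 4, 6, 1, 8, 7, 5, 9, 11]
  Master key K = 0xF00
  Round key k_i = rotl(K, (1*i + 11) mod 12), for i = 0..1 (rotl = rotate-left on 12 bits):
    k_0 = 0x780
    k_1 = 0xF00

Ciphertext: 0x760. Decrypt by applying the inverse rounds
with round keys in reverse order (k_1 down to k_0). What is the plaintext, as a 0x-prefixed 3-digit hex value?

0xA27

s_0 = ciphertext = 0x760
s_1 = InvRound(s_0, k_1) = 0x0D1
s_2 = InvRound(s_1, k_0) = 0xA27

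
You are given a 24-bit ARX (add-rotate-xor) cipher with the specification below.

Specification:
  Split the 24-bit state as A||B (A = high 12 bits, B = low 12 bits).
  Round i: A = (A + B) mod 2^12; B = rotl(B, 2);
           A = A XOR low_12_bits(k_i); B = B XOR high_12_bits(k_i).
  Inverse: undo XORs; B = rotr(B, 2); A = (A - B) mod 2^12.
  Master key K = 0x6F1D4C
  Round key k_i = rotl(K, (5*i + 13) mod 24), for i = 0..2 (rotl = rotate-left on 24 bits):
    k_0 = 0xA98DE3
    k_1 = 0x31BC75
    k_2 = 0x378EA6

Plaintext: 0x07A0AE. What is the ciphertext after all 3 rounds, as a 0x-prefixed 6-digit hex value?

s_0 = plaintext = 0x07A0AE
s_1 = Round(s_0, k_0) = 0xCCB820
s_2 = Round(s_1, k_1) = 0x89E399
s_3 = Round(s_2, k_2) = 0x291D1C

0x291D1C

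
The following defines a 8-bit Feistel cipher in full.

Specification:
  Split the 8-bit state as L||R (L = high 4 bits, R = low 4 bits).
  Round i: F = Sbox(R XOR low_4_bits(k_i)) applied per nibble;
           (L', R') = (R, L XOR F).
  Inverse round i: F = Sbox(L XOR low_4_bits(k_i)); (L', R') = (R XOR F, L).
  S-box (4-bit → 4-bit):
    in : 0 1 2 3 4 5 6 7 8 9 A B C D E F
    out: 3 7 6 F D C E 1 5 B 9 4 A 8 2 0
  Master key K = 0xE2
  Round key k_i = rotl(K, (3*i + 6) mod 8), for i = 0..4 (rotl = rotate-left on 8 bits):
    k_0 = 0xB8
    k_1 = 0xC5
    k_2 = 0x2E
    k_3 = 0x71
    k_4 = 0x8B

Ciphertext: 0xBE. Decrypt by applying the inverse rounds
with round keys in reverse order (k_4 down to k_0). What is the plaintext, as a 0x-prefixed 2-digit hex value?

0x74

s_0 = ciphertext = 0xBE
s_1 = InvRound(s_0, k_4) = 0xDB
s_2 = InvRound(s_1, k_3) = 0x1D
s_3 = InvRound(s_2, k_2) = 0xD1
s_4 = InvRound(s_3, k_1) = 0x4D
s_5 = InvRound(s_4, k_0) = 0x74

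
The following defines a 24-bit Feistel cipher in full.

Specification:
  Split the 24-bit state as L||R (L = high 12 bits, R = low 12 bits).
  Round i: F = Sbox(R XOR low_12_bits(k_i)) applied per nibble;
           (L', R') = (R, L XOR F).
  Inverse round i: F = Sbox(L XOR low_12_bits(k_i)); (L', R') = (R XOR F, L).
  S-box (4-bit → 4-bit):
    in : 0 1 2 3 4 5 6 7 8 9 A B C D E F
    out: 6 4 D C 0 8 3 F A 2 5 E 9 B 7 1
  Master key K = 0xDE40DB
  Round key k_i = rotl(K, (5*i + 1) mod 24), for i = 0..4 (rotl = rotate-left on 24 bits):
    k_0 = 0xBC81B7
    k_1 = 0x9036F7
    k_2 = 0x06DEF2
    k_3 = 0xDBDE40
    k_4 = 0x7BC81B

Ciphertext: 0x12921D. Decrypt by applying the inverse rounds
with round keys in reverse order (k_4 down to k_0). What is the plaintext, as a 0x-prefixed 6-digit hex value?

s_0 = ciphertext = 0x12921D
s_1 = InvRound(s_0, k_4) = 0x0D0129
s_2 = InvRound(s_1, k_3) = 0x60F0D0
s_3 = InvRound(s_2, k_2) = 0xACB60F
s_4 = InvRound(s_3, k_1) = 0xFC6ACB
s_5 = InvRound(s_4, k_0) = 0xD3FFC6

0xD3FFC6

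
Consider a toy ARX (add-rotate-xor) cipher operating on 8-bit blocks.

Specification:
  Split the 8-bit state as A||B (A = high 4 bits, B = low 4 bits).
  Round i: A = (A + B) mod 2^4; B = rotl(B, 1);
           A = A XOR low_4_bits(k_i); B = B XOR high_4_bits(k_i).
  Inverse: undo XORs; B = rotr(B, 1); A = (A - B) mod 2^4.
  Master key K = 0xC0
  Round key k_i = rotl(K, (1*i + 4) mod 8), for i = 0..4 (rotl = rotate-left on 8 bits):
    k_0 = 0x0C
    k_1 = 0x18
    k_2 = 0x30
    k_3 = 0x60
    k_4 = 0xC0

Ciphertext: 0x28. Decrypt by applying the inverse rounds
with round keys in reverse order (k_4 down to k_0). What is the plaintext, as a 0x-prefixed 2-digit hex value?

0x86

s_0 = ciphertext = 0x28
s_1 = InvRound(s_0, k_4) = 0x02
s_2 = InvRound(s_1, k_3) = 0xE2
s_3 = InvRound(s_2, k_2) = 0x68
s_4 = InvRound(s_3, k_1) = 0x2C
s_5 = InvRound(s_4, k_0) = 0x86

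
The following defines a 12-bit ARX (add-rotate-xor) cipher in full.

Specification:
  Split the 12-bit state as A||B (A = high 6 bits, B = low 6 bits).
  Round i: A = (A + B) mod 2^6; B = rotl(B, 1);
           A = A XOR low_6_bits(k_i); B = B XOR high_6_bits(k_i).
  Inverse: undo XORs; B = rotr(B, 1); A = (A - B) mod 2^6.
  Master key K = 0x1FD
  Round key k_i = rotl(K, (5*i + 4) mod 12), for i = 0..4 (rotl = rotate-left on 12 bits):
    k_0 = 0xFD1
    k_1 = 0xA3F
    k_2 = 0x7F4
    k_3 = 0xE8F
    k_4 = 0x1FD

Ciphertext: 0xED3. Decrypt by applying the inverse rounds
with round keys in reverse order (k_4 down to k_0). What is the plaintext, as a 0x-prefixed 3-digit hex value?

0x48D

s_0 = ciphertext = 0xED3
s_1 = InvRound(s_0, k_4) = 0xF0A
s_2 = InvRound(s_1, k_3) = 0x6D8
s_3 = InvRound(s_2, k_2) = 0x323
s_4 = InvRound(s_3, k_1) = 0x3A5
s_5 = InvRound(s_4, k_0) = 0x48D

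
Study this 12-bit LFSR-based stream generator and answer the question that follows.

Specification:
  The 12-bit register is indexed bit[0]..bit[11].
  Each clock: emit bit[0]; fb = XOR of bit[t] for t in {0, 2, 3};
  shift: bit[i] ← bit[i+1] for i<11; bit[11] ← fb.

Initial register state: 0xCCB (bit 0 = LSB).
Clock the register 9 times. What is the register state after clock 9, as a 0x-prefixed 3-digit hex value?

reg_0 = 0xCCB
clock 1: out=1, reg = 0x665
clock 2: out=1, reg = 0x332
clock 3: out=0, reg = 0x199
clock 4: out=1, reg = 0x0CC
clock 5: out=0, reg = 0x066
clock 6: out=0, reg = 0x833
clock 7: out=1, reg = 0xC19
clock 8: out=1, reg = 0x60C
clock 9: out=0, reg = 0x306

0x306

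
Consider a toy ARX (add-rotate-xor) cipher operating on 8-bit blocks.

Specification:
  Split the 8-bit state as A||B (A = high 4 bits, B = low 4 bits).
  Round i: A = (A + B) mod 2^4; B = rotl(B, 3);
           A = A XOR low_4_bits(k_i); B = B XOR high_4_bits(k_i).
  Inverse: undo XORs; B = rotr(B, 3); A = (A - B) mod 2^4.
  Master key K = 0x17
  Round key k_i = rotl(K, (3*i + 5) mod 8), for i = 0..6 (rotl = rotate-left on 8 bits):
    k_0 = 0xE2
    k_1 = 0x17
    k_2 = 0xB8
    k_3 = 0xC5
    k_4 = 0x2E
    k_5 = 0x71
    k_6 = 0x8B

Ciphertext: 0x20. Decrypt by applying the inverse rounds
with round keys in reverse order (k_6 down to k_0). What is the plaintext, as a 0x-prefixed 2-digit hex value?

0xA5

s_0 = ciphertext = 0x20
s_1 = InvRound(s_0, k_6) = 0x81
s_2 = InvRound(s_1, k_5) = 0xDC
s_3 = InvRound(s_2, k_4) = 0x6D
s_4 = InvRound(s_3, k_3) = 0x12
s_5 = InvRound(s_4, k_2) = 0x63
s_6 = InvRound(s_5, k_1) = 0xD4
s_7 = InvRound(s_6, k_0) = 0xA5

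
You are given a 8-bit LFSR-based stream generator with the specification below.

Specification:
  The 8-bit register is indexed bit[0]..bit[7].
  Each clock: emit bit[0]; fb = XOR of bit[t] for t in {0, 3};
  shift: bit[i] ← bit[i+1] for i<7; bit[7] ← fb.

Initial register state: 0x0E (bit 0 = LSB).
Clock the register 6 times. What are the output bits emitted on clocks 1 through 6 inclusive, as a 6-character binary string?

reg_0 = 0x0E
clock 1: out=0, reg = 0x87
clock 2: out=1, reg = 0xC3
clock 3: out=1, reg = 0xE1
clock 4: out=1, reg = 0xF0
clock 5: out=0, reg = 0x78
clock 6: out=0, reg = 0xBC

011100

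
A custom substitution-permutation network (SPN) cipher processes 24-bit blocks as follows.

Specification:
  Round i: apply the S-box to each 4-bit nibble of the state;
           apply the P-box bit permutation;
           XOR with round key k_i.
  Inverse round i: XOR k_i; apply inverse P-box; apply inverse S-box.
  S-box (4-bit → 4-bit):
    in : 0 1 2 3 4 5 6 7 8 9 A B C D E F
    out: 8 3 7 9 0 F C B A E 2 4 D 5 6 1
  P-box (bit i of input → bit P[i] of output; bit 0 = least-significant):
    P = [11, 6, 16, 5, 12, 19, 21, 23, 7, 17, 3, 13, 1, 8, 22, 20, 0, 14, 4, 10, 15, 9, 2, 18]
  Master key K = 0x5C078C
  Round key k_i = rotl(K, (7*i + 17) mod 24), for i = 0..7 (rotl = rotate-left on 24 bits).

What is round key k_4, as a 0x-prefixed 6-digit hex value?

0x8B80F1

K = 0x5C078C
k_0 = rotl(K, (7*0+17) mod 24) = rotl(K, 17) = 0x18B80F
k_1 = rotl(K, (7*1+17) mod 24) = rotl(K, 0) = 0x5C078C
k_2 = rotl(K, (7*2+17) mod 24) = rotl(K, 7) = 0x03C62E
k_3 = rotl(K, (7*3+17) mod 24) = rotl(K, 14) = 0xE31701
k_4 = rotl(K, (7*4+17) mod 24) = rotl(K, 21) = 0x8B80F1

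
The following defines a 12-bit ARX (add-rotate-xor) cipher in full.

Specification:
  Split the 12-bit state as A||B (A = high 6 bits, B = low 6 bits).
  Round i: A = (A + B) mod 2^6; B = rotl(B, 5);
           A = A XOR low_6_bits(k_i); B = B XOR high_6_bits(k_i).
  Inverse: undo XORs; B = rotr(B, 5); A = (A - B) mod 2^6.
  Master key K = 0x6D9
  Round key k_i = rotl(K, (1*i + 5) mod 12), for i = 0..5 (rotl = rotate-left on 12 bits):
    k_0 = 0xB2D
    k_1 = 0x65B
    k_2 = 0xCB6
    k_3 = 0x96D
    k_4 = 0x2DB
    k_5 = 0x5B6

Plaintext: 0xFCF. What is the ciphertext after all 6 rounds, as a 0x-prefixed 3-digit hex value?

0x28F

s_0 = plaintext = 0xFCF
s_1 = Round(s_0, k_0) = 0x8CB
s_2 = Round(s_1, k_1) = 0xD7C
s_3 = Round(s_2, k_2) = 0x1EC
s_4 = Round(s_3, k_3) = 0x7B3
s_5 = Round(s_4, k_4) = 0x2B2
s_6 = Round(s_5, k_5) = 0x28F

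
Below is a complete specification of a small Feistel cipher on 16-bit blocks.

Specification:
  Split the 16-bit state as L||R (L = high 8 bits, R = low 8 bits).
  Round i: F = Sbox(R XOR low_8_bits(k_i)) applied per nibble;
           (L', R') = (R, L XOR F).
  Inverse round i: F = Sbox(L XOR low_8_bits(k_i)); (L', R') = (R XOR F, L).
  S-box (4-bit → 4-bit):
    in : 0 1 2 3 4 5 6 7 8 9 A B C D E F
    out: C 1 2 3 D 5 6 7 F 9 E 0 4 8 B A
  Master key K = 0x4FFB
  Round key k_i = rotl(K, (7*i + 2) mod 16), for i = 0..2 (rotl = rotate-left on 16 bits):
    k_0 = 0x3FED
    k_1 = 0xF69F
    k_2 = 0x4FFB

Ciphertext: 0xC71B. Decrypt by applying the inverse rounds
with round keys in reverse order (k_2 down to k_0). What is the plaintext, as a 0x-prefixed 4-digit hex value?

s_0 = ciphertext = 0xC71B
s_1 = InvRound(s_0, k_2) = 0x2FC7
s_2 = InvRound(s_1, k_1) = 0xCB2F
s_3 = InvRound(s_2, k_0) = 0x09CB

0x09CB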